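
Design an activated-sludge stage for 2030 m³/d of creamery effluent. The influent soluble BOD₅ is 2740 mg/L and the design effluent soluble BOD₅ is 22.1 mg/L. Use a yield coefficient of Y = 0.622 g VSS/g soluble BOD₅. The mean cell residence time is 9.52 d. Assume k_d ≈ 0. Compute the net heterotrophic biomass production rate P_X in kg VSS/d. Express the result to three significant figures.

No decay correction is needed, so Y_obs = Y = 0.622.
Substrate removed = Q·(S₀ − S) = 2030 m³/d × (2740 − 22.1) g/m³ = 5.52×10^6 g/d = 5517 kg/d.
P_X = Y_obs · Q(S₀ − S) = 0.6220 × 5517 = 3432 kg VSS/d.

P_X ≈ 3430 kg VSS/d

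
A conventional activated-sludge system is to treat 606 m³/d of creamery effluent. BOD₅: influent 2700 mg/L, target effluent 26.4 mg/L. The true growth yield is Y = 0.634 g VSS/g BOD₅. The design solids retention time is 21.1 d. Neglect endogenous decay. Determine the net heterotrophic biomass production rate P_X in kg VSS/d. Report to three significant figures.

P_X ≈ 1030 kg VSS/d

With endogenous decay neglected, the observed yield equals the true yield: Y_obs = Y = 0.634 g VSS/g BOD₅.
Substrate removed = Q·(S₀ − S) = 606 m³/d × (2700 − 26.4) g/m³ = 1.62×10^6 g/d = 1620 kg/d.
Biomass produced: P_X = Y_obs·Q·ΔS = 0.6340 × 1620 ≈ 1027 kg VSS/d.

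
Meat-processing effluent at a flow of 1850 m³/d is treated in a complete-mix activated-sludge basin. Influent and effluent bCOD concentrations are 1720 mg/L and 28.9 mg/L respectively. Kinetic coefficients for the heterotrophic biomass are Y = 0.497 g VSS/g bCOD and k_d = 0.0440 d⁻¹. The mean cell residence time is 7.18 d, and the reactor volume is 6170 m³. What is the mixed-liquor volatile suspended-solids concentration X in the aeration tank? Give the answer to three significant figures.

X ≈ 1380 mg/L

X = Y·Q·ΔS·θ_c / [V·(1 + k_d θ_c)] = 0.497 × 1850 × (1720 − 28.9) × 7.18 / [6170 × (1 + 0.0440 × 7.18)] = 1375 mg/L.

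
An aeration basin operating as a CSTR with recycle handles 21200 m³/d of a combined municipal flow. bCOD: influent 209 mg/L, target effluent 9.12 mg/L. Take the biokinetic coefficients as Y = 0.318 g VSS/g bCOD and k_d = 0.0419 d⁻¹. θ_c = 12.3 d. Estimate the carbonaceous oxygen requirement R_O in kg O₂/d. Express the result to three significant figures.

Observed yield with endogenous decay: Y_obs = Y / (1 + k_d·θ_c) = 0.318 / (1 + 0.0419 × 12.3) = 0.318 / 1.515 = 0.2098 g VSS/g bCOD.
ΔS = 209 − 9.12 = 199.9 mg/L, so the substrate removal rate is 21200 × 199.9/1000 = 4237 kg bCOD/d.
P_X = Y_obs·Q·(S₀ − S) = 0.2098 × 4237 = 889.2 kg VSS/d.
Carbonaceous O₂ demand = substrate oxidised − cell-mass equivalent = 4237 − 1.42 × 889.2 = 2975 kg O₂/d.

R_O ≈ 2970 kg O₂/d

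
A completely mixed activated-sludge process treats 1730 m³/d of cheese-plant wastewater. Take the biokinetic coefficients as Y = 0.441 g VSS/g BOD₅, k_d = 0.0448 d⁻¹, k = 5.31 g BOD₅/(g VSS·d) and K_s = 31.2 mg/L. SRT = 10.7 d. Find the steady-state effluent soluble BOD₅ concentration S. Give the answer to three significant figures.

S ≈ 1.96 mg/L

From the Monod/SRT balance for a CMAS, S = K_s·(1+k_d θ_c)/[θ_c·(Y k − k_d) − 1] = 31.2 × (1 + 0.0448 × 10.7) / [10.7 × (0.441 × 5.31 − 0.0448) − 1] = 46.16 / 23.58 = 1.958 mg/L.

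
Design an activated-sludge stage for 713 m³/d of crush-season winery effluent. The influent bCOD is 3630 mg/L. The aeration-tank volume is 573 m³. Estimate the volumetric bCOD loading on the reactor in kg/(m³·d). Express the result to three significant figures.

L_v = Q S₀ / V = 713 × 3630 × 10⁻³ / 573.0 = 4.517 kg/(m³·d).

L_v ≈ 4.52 kg bCOD/(m³·d)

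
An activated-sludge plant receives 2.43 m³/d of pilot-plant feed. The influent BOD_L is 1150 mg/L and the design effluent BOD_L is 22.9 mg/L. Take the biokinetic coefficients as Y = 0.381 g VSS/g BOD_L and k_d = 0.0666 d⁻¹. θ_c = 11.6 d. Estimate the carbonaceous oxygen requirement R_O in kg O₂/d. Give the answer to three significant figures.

Correct the yield for decay: Y_obs = Y/(1 + k_d θ_c) = 0.381 / (1 + 0.0666 × 11.6) = 0.381 / 1.773 = 0.2149.
Substrate removed = Q·(S₀ − S) = 2.43 m³/d × (1150 − 22.9) g/m³ = 2.74×10^3 g/d = 2.739 kg/d.
P_X = Y_obs·Q·(S₀ − S) = 0.2149 × 2.739 = 0.5887 kg VSS/d.
R_O = Q·(S₀ − S) − 1.42·P_X = 2.739 − 1.42 × 0.5887 = 1.903 kg O₂/d.

R_O ≈ 1.90 kg O₂/d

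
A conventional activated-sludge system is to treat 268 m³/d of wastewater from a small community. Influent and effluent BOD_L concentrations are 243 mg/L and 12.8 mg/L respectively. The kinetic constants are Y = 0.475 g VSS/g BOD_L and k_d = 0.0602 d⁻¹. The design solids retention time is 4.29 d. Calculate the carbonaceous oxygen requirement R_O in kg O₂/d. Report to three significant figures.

Y_obs = Y / (1 + k_d θ_c) = 0.475 / (1 + 0.0602 × 4.29) = 0.475 / 1.258 = 0.3775.
ΔS = 243 − 12.8 = 230.2 mg/L, so the substrate removal rate is 268 × 230.2/1000 = 61.69 kg BOD_L/d.
Biomass synthesised: P_X = Y_obs × 61.69 = 23.29 kg VSS/d.
Carbonaceous O₂ demand = substrate oxidised − cell-mass equivalent = 61.69 − 1.42 × 23.29 = 28.62 kg O₂/d.

R_O ≈ 28.6 kg O₂/d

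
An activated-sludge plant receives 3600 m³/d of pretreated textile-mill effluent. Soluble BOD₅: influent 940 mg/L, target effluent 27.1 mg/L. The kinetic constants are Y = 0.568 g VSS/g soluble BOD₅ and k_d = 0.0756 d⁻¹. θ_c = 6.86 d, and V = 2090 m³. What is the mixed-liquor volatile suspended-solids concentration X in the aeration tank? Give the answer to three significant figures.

X ≈ 4030 mg/L

From V·X·(1 + k_d·θ_c) = Y·Q·(S₀ − S)·θ_c: X = 0.568 × 3600 × (940 − 27.1) × 6.86 / [2090 × (1 + 0.0756 × 6.86)] = 4035 mg/L.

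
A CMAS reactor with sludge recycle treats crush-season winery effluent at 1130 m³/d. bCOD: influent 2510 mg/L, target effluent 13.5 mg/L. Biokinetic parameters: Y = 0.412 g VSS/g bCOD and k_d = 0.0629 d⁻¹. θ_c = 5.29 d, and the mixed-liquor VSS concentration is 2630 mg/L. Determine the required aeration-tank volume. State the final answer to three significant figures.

Rearranging the biomass balance for a CMAS with decay, V = Y·Q·ΔS·θ_c / [X·(1+k_d θ_c)] = 0.412 × 1130 × (2510 − 13.5) × 5.29 / [2630 × (1 + 0.0629 × 5.29)] = 6.15×10^6 / 3505 = 1754 m³.

V ≈ 1750 m³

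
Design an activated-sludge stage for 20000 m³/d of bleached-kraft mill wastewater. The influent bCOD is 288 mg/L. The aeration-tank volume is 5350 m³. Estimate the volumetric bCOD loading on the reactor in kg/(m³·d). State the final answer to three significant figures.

Volumetric loading L_v = Q·S₀ / V = 20000 × 288 g/m³ / 5350 m³ = 1077 g/(m³·d) = 1.077 kg bCOD/(m³·d).

L_v ≈ 1.08 kg bCOD/(m³·d)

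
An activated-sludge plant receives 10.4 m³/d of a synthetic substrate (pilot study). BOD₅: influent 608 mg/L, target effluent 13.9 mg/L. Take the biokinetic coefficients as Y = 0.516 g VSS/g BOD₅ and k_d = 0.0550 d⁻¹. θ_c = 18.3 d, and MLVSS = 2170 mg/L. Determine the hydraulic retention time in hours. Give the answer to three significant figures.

τ ≈ 30.9 h

From the SRT design equation V = Y Q (S₀−S) θ_c / [X (1 + k_d θ_c)] = 0.516 × 10.4 × (608 − 13.9) × 18.3 / [2170 × (1 + 0.0550 × 18.3)] = 5.83×10^4 / 4354 = 13.40 m³.
τ = V/Q = 13.40/10.4 = 1.288 d, or 30.92 h.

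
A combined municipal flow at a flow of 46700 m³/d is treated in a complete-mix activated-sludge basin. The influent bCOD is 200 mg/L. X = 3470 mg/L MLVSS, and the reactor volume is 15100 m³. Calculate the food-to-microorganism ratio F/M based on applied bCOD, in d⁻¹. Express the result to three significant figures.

F/M = applied load / biomass = Q·S₀/(V·X) = 46700 × 200 / (15100 × 3470) = 0.1783 d⁻¹.

F/M ≈ 0.178 d⁻¹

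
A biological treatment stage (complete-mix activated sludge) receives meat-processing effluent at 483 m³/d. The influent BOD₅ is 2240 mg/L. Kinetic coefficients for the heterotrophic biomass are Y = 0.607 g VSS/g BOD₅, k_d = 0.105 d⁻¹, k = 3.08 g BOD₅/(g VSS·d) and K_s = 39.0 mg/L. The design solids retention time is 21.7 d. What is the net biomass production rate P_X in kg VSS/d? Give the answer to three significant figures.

Effluent substrate depends only on kinetics and SRT: S = K_s(1 + k_d θ_c) / [θ_c(Yk − k_d) − 1] = 39.0 × (1 + 0.105 × 21.7) / [21.7 × (0.607 × 3.08 − 0.105) − 1] = 127.9 / 37.29 = 3.429 mg/L.
Observed yield with endogenous decay: Y_obs = Y / (1 + k_d·θ_c) = 0.607 / (1 + 0.105 × 21.7) = 0.607 / 3.278 = 0.1851 g VSS/g BOD₅.
ΔS = 2240 − 3.43 = 2237 mg/L, so the substrate removal rate is 483 × 2237/1000 = 1080 kg BOD₅/d.
So the net sludge growth is P_X = 0.1851 × 1080 = 200.0 kg VSS/d.

P_X ≈ 200 kg VSS/d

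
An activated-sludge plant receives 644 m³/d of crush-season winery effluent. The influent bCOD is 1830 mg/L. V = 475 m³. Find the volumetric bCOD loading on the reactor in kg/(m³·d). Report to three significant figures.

Applied bCOD load per unit volume = Q·S₀/V = (644 × 1830/1000)/475.0 = 2.481 kg bCOD·m⁻³·d⁻¹.

L_v ≈ 2.48 kg bCOD/(m³·d)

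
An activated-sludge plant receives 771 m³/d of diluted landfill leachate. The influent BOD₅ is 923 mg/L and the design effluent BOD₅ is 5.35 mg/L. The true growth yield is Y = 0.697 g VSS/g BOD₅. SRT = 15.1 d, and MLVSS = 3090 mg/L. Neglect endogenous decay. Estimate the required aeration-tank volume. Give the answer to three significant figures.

V·X = Y·Q·ΔS·θ_c gives V = 0.697 × 771 × (923 − 5.35) × 15.1 / 3090 = 2410 m³.

V ≈ 2410 m³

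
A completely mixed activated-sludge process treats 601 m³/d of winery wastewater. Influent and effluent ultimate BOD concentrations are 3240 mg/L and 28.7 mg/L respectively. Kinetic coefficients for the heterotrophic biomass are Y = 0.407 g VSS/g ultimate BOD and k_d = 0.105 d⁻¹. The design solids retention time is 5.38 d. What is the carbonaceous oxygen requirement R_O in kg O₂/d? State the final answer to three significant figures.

Correct the yield for decay: Y_obs = Y/(1 + k_d θ_c) = 0.407 / (1 + 0.105 × 5.38) = 0.407 / 1.565 = 0.2601.
ΔS = 3240 − 28.7 = 3211 mg/L, so the substrate removal rate is 601 × 3211/1000 = 1930 kg ultimate BOD/d.
P_X = Y_obs·Q·(S₀ − S) = 0.2601 × 1930 = 502.0 kg VSS/d.
R_O = Q·ΔS − 1.42 P_X = 1930 − 712.8 = 1217 kg O₂/d.

R_O ≈ 1220 kg O₂/d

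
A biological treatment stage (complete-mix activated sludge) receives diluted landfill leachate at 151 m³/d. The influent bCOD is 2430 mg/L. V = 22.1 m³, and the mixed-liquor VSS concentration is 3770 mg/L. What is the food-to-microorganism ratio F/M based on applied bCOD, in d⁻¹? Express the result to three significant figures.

F/M = Q·S₀ / (V·X) = 151 × 2430 / (22.10 × 3770) = 4.404 g bCOD·(g VSS·d)⁻¹.

F/M ≈ 4.40 d⁻¹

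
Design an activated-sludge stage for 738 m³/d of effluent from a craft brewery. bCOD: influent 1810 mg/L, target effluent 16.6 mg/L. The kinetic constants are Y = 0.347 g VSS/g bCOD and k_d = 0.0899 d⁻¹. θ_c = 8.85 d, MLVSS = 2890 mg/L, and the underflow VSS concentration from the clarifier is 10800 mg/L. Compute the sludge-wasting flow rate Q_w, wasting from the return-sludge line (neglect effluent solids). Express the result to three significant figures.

Q_w ≈ 23.7 m³/d

From the SRT design equation V = Y Q (S₀−S) θ_c / [X (1 + k_d θ_c)] = 0.347 × 738 × (1810 − 16.6) × 8.85 / [2890 × (1 + 0.0899 × 8.85)] = 4.06×10^6 / 5189 = 783.2 m³.
Q_w = (V·X)/(θ_c X_r) = 783.2 × 2890 / (8.85 × 10800) = 23.68 m³/d.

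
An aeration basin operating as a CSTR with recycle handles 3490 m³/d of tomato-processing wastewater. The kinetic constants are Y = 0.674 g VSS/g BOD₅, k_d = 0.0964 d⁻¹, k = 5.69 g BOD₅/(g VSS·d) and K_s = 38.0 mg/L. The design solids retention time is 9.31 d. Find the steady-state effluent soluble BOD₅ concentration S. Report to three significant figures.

S ≈ 2.13 mg/L

Effluent substrate depends only on kinetics and SRT: S = K_s(1 + k_d θ_c) / [θ_c(Yk − k_d) − 1] = 38.0 × (1 + 0.0964 × 9.31) / [9.31 × (0.674 × 5.69 − 0.0964) − 1] = 72.10 / 33.81 = 2.133 mg/L.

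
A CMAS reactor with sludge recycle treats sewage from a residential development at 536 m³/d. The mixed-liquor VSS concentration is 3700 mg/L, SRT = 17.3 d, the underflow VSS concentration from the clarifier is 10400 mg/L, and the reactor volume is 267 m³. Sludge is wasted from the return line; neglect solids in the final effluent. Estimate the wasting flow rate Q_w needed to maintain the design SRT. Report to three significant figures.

Wasting from the return line (neglecting effluent solids): Q_w = V·X / (θ_c·X_r) = 267.0 × 3700 / (17.3 × 10400) = 5.491 m³/d.

Q_w ≈ 5.49 m³/d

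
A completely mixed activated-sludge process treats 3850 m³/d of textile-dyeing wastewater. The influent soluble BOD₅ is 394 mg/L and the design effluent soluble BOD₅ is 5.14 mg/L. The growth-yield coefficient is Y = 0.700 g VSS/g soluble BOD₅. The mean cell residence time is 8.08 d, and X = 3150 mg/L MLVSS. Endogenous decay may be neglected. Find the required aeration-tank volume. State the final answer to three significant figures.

V ≈ 2690 m³

Biomass mass balance (decay neglected): V·X = Y·Q·(S₀ − S)·θ_c, so V = 0.700 × 3850 × (394 − 5.14) × 8.08 / 3150 = 2688 m³.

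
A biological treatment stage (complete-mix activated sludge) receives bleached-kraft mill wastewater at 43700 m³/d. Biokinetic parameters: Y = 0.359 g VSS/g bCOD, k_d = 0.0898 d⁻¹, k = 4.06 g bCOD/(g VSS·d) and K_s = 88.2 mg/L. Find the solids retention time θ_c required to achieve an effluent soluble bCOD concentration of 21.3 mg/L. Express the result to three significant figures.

At the target effluent, Y k S/(K_s+S) = 0.359×4.06×21.3/109.5 = 0.2835 d⁻¹.
θ_c = 1/(μ − k_d) = 1/(0.2835 − 0.0898) = 1/0.1937 = 5.162 d.

θ_c ≈ 5.16 d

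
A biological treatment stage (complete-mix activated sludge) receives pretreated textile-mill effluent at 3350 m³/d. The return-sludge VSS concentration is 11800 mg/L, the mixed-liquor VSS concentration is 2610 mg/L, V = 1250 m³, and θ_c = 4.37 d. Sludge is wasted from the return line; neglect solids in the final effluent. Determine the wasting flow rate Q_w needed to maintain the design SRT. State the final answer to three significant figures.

Q_w ≈ 63.3 m³/d

Q_w = (V·X)/(θ_c X_r) = 1250 × 2610 / (4.37 × 11800) = 63.27 m³/d.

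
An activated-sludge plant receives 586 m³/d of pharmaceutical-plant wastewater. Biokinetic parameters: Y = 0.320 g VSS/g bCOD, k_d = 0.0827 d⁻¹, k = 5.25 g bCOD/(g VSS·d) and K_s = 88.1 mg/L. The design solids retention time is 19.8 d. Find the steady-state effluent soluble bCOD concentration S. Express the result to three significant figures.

For a completely mixed reactor with recycle the Lawrence–McCarty relation gives S = K_s·(1 + k_d·θ_c) / [θ_c·(Y·k − k_d) − 1] = 88.1 × (1 + 0.0827 × 19.8) / [19.8 × (0.320 × 5.25 − 0.0827) − 1] = 232.4 / 30.63 = 7.587 mg/L.

S ≈ 7.59 mg/L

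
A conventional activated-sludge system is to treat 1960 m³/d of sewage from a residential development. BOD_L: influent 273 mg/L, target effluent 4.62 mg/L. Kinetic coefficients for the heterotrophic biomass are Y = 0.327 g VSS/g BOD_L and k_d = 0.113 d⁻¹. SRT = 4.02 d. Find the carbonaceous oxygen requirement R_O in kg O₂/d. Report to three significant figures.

R_O ≈ 358 kg O₂/d

The observed yield is Y_obs = Y/(1 + k_d·θ_c) = 0.327 / (1 + 0.113 × 4.02) = 0.327 / 1.454 = 0.2249 g VSS per g BOD_L removed.
ΔS = 273 − 4.62 = 268.4 mg/L, so the substrate removal rate is 1960 × 268.4/1000 = 526.0 kg BOD_L/d.
Biomass synthesised: P_X = Y_obs × 526.0 = 118.3 kg VSS/d.
R_O = Q·(S₀ − S) − 1.42·P_X = 526.0 − 1.42 × 118.3 = 358.1 kg O₂/d.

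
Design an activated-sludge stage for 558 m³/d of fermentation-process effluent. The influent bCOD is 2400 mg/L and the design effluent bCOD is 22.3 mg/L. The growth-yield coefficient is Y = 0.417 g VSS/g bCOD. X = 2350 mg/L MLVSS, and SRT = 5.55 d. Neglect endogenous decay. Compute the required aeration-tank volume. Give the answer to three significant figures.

V ≈ 1310 m³

Biomass mass balance (decay neglected): V·X = Y·Q·(S₀ − S)·θ_c, so V = 0.417 × 558 × (2400 − 22.3) × 5.55 / 2350 = 1307 m³.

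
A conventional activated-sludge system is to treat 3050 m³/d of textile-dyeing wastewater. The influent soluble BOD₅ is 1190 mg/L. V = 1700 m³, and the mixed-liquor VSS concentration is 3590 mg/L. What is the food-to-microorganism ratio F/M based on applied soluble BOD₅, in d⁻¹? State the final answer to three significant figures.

F/M ≈ 0.595 d⁻¹

F/M = Q·S₀ / (V·X) = 3050 × 1190 / (1700 × 3590) = 0.5947 g soluble BOD₅·(g VSS·d)⁻¹.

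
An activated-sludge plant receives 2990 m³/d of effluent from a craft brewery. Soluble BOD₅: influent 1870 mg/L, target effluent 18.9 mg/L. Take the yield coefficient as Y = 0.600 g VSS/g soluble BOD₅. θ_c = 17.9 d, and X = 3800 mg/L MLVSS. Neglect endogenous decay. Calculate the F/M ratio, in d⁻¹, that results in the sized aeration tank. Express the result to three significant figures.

F/M ≈ 0.0941 d⁻¹

V·X = Y·Q·ΔS·θ_c gives V = 0.600 × 2990 × (1870 − 18.9) × 17.9 / 3800 = 15643 m³.
F/M = Q·S₀ / (V·X) = 2990 × 1870 / (15643 × 3800) = 0.09406 g soluble BOD₅·(g VSS·d)⁻¹.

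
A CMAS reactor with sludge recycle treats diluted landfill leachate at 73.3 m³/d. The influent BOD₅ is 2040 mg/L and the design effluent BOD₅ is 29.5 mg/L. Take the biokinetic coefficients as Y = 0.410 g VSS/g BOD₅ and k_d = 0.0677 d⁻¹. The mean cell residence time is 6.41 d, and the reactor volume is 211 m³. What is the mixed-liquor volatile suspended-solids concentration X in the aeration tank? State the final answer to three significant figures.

X ≈ 1280 mg/L

Solving the biomass balance for X: X = Y Q (S₀−S) θ_c / [V (1+k_d θ_c)] = 0.410 × 73.3 × (2040 − 29.5) × 6.41 / [211 × (1 + 0.0677 × 6.41)] = 1280 mg/L.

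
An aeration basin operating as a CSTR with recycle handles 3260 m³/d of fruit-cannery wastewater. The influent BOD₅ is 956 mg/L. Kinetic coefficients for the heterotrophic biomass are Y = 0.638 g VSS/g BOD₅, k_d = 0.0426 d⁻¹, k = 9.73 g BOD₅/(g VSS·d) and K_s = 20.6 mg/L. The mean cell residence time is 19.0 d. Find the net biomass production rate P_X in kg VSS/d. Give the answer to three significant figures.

Effluent substrate depends only on kinetics and SRT: S = K_s(1 + k_d θ_c) / [θ_c(Yk − k_d) − 1] = 20.6 × (1 + 0.0426 × 19.0) / [19.0 × (0.638 × 9.73 − 0.0426) − 1] = 37.27 / 116.1 = 0.3209 mg/L.
Y_obs = Y / (1 + k_d θ_c) = 0.638 / (1 + 0.0426 × 19.0) = 0.638 / 1.809 = 0.3526.
ΔS = 956 − 0.321 = 955.7 mg/L, so the substrate removal rate is 3260 × 955.7/1000 = 3116 kg BOD₅/d.
Net biomass production P_X = Y_obs × Q·(S₀ − S) = 0.3526 × 3116 = 1099 kg VSS/d.

P_X ≈ 1100 kg VSS/d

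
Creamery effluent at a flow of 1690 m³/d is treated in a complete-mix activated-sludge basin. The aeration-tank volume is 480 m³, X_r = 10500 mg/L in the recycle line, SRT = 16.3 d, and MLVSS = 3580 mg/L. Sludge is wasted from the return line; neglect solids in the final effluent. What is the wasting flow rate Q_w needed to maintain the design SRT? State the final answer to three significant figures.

Q_w ≈ 10.0 m³/d

Q_w = (V·X)/(θ_c X_r) = 480.0 × 3580 / (16.3 × 10500) = 10.04 m³/d.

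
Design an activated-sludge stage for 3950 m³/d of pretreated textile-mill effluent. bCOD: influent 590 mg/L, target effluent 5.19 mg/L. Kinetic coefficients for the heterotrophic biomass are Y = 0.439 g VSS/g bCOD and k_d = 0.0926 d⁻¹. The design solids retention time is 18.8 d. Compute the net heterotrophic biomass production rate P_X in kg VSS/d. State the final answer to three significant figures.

P_X ≈ 370 kg VSS/d

Correct the yield for decay: Y_obs = Y/(1 + k_d θ_c) = 0.439 / (1 + 0.0926 × 18.8) = 0.439 / 2.741 = 0.1602.
Q·(S₀ − S) = 3950 × (590 − 5.19) × 10⁻³ = 2310 kg/d removed.
Biomass produced: P_X = Y_obs·Q·ΔS = 0.1602 × 2310 ≈ 370.0 kg VSS/d.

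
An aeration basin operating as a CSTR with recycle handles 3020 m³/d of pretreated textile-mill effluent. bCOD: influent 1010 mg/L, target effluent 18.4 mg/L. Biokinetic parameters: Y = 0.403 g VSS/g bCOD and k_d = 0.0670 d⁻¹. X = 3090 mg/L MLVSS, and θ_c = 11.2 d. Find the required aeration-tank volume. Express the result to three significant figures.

Rearranging the biomass balance for a CMAS with decay, V = Y·Q·ΔS·θ_c / [X·(1+k_d θ_c)] = 0.403 × 3020 × (1010 − 18.4) × 11.2 / [3090 × (1 + 0.0670 × 11.2)] = 1.35×10^7 / 5409 = 2499 m³.

V ≈ 2500 m³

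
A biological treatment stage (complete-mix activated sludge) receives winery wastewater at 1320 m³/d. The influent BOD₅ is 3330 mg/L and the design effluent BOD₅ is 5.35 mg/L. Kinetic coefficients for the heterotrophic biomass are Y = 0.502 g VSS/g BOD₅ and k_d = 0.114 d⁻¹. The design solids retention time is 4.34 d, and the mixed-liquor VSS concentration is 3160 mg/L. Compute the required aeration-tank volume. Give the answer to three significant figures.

Rearranging the biomass balance for a CMAS with decay, V = Y·Q·ΔS·θ_c / [X·(1+k_d θ_c)] = 0.502 × 1320 × (3330 − 5.35) × 4.34 / [3160 × (1 + 0.114 × 4.34)] = 9.56×10^6 / 4723 = 2024 m³.

V ≈ 2020 m³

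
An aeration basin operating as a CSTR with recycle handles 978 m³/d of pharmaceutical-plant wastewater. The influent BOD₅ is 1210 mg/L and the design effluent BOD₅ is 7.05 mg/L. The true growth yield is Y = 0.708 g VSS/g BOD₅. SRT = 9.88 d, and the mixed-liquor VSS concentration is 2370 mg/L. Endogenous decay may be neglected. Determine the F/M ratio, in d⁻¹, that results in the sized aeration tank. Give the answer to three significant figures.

F/M ≈ 0.144 d⁻¹

Biomass mass balance (decay neglected): V·X = Y·Q·(S₀ − S)·θ_c, so V = 0.708 × 978 × (1210 − 7.05) × 9.88 / 2370 = 3472 m³.
F/M = Q·S₀ / (V·X) = 978 × 1210 / (3472 × 2370) = 0.1438 g BOD₅·(g VSS·d)⁻¹.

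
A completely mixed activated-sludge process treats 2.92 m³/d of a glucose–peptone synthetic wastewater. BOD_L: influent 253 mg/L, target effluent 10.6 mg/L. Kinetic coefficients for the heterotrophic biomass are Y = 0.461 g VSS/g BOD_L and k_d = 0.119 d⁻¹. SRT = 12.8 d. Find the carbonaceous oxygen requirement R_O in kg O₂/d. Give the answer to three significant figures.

The observed yield is Y_obs = Y/(1 + k_d·θ_c) = 0.461 / (1 + 0.119 × 12.8) = 0.461 / 2.523 = 0.1827 g VSS per g BOD_L removed.
Substrate removed = Q·(S₀ − S) = 2.92 m³/d × (253 − 10.6) g/m³ = 7.08×10^2 g/d = 0.7078 kg/d.
Biomass synthesised: P_X = Y_obs × 0.7078 = 0.1293 kg VSS/d.
R_O = Q·ΔS − 1.42 P_X = 0.7078 − 0.1836 = 0.5242 kg O₂/d.

R_O ≈ 0.524 kg O₂/d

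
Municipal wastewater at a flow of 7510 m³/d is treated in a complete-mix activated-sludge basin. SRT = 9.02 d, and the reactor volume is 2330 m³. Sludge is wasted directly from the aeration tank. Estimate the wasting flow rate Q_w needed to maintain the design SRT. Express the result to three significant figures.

Q_w ≈ 258 m³/d

Wasting from the aeration tank: Q_w = V / θ_c = 2330 / 9.02 = 258.3 m³/d.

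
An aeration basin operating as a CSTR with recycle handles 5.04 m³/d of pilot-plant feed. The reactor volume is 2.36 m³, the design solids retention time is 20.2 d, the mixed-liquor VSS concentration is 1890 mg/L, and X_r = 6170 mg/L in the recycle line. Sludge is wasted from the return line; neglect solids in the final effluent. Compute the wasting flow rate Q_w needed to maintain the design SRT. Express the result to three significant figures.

Q_w = (V·X)/(θ_c X_r) = 2.360 × 1890 / (20.2 × 6170) = 0.03579 m³/d.

Q_w ≈ 0.0358 m³/d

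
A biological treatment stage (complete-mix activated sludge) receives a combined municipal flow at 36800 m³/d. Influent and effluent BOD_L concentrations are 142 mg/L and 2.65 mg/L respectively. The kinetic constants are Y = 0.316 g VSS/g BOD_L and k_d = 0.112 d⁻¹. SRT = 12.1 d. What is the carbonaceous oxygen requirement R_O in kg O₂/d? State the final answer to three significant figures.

Observed yield with endogenous decay: Y_obs = Y / (1 + k_d·θ_c) = 0.316 / (1 + 0.112 × 12.1) = 0.316 / 2.355 = 0.1342 g VSS/g BOD_L.
Mass of BOD_L removed per day: Q(S₀ − S) = 36800 × 139.3 g/m³ = 5128 kg/d.
Biomass synthesised: P_X = Y_obs × 5128 = 688.0 kg VSS/d.
Carbonaceous O₂ demand = substrate oxidised − cell-mass equivalent = 5128 − 1.42 × 688.0 = 4151 kg O₂/d.

R_O ≈ 4150 kg O₂/d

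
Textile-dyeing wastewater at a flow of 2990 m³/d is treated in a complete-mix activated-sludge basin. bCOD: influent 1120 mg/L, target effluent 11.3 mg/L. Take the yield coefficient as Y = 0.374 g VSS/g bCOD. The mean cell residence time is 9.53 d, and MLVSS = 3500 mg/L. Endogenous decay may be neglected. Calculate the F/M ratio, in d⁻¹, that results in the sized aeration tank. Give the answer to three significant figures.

F/M ≈ 0.283 d⁻¹

V·X = Y·Q·ΔS·θ_c gives V = 0.374 × 2990 × (1120 − 11.3) × 9.53 / 3500 = 3376 m³.
F/M = Q·S₀ / (V·X) = 2990 × 1120 / (3376 × 3500) = 0.2834 g bCOD·(g VSS·d)⁻¹.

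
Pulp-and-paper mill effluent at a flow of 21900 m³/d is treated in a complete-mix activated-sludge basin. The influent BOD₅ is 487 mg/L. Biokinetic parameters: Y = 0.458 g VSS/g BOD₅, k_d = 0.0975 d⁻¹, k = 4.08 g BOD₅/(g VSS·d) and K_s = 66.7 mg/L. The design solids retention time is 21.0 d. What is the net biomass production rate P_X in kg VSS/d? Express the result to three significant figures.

From the Monod/SRT balance for a CMAS, S = K_s·(1+k_d θ_c)/[θ_c·(Y k − k_d) − 1] = 66.7 × (1 + 0.0975 × 21.0) / [21.0 × (0.458 × 4.08 − 0.0975) − 1] = 203.3 / 36.19 = 5.616 mg/L.
Correct the yield for decay: Y_obs = Y/(1 + k_d θ_c) = 0.458 / (1 + 0.0975 × 21.0) = 0.458 / 3.047 = 0.1503.
Mass of BOD₅ removed per day: Q(S₀ − S) = 21900 × 481.4 g/m³ = 10542 kg/d.
P_X = Y_obs · Q(S₀ − S) = 0.1503 × 10542 = 1584 kg VSS/d.

P_X ≈ 1580 kg VSS/d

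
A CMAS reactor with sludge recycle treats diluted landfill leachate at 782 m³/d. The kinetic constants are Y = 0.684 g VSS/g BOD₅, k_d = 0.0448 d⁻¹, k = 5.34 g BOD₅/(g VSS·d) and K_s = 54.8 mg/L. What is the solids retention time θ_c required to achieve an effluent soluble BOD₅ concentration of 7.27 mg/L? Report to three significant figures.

From 1/θ_c = Y·k·S/(K_s + S) − k_d: Y·k·S/(K_s+S) = 0.684 × 5.34 × 7.27 / (54.8 + 7.27) = 0.4278 d⁻¹.
Then 1/θ_c = μ − k_d = 0.4278 − 0.0448 = 0.3830 d⁻¹, giving θ_c = 2.611 d.

θ_c ≈ 2.61 d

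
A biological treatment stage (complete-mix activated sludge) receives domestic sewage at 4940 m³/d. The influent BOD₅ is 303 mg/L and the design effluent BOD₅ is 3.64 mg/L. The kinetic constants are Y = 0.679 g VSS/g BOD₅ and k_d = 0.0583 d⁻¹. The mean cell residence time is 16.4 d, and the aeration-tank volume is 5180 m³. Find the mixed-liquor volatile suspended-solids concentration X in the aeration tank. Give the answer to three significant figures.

From V·X·(1 + k_d·θ_c) = Y·Q·(S₀ − S)·θ_c: X = 0.679 × 4940 × (303 − 3.64) × 16.4 / [5180 × (1 + 0.0583 × 16.4)] = 1625 mg/L.

X ≈ 1630 mg/L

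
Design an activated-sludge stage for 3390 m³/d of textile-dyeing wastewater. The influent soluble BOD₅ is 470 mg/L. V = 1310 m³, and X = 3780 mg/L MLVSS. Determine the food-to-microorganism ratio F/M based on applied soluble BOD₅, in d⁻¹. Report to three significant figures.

F/M = Q·S₀ / (V·X) = 3390 × 470 / (1310 × 3780) = 0.3218 g soluble BOD₅·(g VSS·d)⁻¹.

F/M ≈ 0.322 d⁻¹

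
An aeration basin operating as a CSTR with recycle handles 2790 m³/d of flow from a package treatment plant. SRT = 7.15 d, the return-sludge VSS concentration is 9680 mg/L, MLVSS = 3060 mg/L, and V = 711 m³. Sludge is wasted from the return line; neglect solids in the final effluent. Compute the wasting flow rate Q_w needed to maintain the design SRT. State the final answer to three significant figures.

θ_c = V·X/(Q_w·X_r) when wasting from the recycle, so Q_w = V·X/(θ_c·X_r) = 711.0 × 3060 / (7.15 × 9680) = 31.43 m³/d.

Q_w ≈ 31.4 m³/d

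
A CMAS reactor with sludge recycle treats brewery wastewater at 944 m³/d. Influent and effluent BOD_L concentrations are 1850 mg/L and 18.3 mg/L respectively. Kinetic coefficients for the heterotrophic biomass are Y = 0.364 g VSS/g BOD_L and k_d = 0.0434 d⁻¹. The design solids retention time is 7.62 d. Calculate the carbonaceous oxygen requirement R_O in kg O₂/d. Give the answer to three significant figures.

The observed yield is Y_obs = Y/(1 + k_d·θ_c) = 0.364 / (1 + 0.0434 × 7.62) = 0.364 / 1.331 = 0.2735 g VSS per g BOD_L removed.
Mass of BOD_L removed per day: Q(S₀ − S) = 944 × 1832 g/m³ = 1729 kg/d.
Net sludge production P_X = 0.2735 × 1729 = 473.0 kg VSS/d.
R_O = Q·ΔS − 1.42 P_X = 1729 − 671.6 = 1057 kg O₂/d.

R_O ≈ 1060 kg O₂/d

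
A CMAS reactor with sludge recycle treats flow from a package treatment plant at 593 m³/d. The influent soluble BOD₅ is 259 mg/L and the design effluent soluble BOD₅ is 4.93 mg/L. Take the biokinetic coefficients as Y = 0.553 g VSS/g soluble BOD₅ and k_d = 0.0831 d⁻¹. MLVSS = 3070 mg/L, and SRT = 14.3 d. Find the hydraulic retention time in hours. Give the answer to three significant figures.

τ ≈ 7.18 h

Steady-state biomass mass balance: V·X·(1 + k_d·θ_c) = Y·Q·(S₀ − S)·θ_c, so V = 0.553 × 593 × (259 − 4.93) × 14.3 / [3070 × (1 + 0.0831 × 14.3)] = 1.19×10^6 / 6718 = 177.3 m³.
τ = V/Q = 177.3/593 = 0.2991 d, or 7.178 h.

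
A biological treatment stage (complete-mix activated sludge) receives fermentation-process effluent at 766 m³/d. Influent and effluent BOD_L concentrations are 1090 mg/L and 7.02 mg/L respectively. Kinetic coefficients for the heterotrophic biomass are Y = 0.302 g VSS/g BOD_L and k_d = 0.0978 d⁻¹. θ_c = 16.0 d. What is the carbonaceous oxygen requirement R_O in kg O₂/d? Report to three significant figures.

Y_obs = Y / (1 + k_d θ_c) = 0.302 / (1 + 0.0978 × 16.0) = 0.302 / 2.565 = 0.1177.
Q·(S₀ − S) = 766 × (1090 − 7.02) × 10⁻³ = 829.6 kg/d removed.
Net sludge production P_X = 0.1177 × 829.6 = 97.68 kg VSS/d.
Carbonaceous O₂ demand = substrate oxidised − cell-mass equivalent = 829.6 − 1.42 × 97.68 = 690.9 kg O₂/d.

R_O ≈ 691 kg O₂/d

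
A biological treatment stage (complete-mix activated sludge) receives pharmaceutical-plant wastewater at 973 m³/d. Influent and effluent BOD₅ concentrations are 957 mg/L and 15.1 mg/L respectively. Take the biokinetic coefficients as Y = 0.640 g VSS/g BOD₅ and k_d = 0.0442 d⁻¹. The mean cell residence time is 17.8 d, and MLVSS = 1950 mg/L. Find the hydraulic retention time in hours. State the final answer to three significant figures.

τ ≈ 73.9 h

From the SRT design equation V = Y Q (S₀−S) θ_c / [X (1 + k_d θ_c)] = 0.640 × 973 × (957 − 15.1) × 17.8 / [1950 × (1 + 0.0442 × 17.8)] = 1.04×10^7 / 3484 = 2997 m³.
Hydraulic retention time τ = V/Q = 2997 / 973 = 3.080 d = 73.91 h.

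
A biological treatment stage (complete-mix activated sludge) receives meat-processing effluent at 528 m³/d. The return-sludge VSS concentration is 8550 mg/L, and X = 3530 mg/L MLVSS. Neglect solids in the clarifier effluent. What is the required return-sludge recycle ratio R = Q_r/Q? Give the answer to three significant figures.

R ≈ 0.703

R = Q_r/Q = X/(X_r − X) = 3530 / (8550 − 3530) = 0.7032.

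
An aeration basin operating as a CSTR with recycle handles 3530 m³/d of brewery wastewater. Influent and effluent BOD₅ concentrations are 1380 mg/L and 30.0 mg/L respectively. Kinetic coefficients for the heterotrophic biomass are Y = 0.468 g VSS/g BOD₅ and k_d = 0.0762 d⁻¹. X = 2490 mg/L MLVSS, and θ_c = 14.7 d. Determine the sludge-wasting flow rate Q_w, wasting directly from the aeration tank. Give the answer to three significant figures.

Q_w ≈ 422 m³/d

Rearranging the biomass balance for a CMAS with decay, V = Y·Q·ΔS·θ_c / [X·(1+k_d θ_c)] = 0.468 × 3530 × (1380 − 30.0) × 14.7 / [2490 × (1 + 0.0762 × 14.7)] = 3.28×10^7 / 5279 = 6210 m³.
Wasting from the aeration tank: Q_w = V / θ_c = 6210 / 14.7 = 422.5 m³/d.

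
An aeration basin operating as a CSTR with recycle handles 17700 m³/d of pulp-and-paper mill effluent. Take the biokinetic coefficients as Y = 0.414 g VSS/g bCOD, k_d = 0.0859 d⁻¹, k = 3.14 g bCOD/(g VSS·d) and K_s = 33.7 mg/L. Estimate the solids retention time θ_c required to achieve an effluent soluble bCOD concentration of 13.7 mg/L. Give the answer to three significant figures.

θ_c ≈ 3.45 d

At the target effluent, Y k S/(K_s+S) = 0.414×3.14×13.7/47.40 = 0.3757 d⁻¹.
θ_c = 1/(μ − k_d) = 1/(0.3757 − 0.0859) = 1/0.2898 = 3.450 d.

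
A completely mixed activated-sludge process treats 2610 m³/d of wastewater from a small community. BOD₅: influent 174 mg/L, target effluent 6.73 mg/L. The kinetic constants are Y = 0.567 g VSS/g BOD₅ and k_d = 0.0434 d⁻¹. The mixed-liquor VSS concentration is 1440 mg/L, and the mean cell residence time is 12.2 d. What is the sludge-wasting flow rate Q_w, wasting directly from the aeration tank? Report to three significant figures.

Q_w ≈ 112 m³/d

Steady-state biomass mass balance: V·X·(1 + k_d·θ_c) = Y·Q·(S₀ − S)·θ_c, so V = 0.567 × 2610 × (174 − 6.73) × 12.2 / [1440 × (1 + 0.0434 × 12.2)] = 3.02×10^6 / 2202 = 1371 m³.
For wasting at MLVSS concentration, Q_w = V/θ_c = 1371/12.2 = 112.4 m³/d.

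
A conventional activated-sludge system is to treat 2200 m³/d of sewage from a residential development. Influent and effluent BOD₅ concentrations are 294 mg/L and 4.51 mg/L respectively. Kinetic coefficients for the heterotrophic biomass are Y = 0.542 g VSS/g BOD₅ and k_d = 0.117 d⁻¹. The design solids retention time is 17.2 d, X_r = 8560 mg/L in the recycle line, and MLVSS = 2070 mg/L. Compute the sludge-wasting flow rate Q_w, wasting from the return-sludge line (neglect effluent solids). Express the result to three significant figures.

Steady-state biomass mass balance: V·X·(1 + k_d·θ_c) = Y·Q·(S₀ − S)·θ_c, so V = 0.542 × 2200 × (294 − 4.51) × 17.2 / [2070 × (1 + 0.117 × 17.2)] = 5.94×10^6 / 6236 = 952.1 m³.
θ_c = V·X/(Q_w·X_r) when wasting from the recycle, so Q_w = V·X/(θ_c·X_r) = 952.1 × 2070 / (17.2 × 8560) = 13.39 m³/d.

Q_w ≈ 13.4 m³/d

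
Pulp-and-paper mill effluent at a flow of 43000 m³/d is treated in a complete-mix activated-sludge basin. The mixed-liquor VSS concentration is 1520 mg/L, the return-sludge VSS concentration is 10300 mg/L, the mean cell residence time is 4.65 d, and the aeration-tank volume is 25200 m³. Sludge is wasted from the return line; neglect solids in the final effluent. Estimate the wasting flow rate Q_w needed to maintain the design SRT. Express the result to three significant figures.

Q_w ≈ 800 m³/d

Wasting from the return line (neglecting effluent solids): Q_w = V·X / (θ_c·X_r) = 25200 × 1520 / (4.65 × 10300) = 799.7 m³/d.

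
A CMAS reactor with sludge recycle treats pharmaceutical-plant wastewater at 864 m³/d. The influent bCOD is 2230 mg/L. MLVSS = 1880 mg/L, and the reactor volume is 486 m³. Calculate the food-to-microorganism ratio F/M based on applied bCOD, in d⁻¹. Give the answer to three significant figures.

F/M = Q·S₀ / (V·X) = 864 × 2230 / (486.0 × 1880) = 2.109 g bCOD·(g VSS·d)⁻¹.

F/M ≈ 2.11 d⁻¹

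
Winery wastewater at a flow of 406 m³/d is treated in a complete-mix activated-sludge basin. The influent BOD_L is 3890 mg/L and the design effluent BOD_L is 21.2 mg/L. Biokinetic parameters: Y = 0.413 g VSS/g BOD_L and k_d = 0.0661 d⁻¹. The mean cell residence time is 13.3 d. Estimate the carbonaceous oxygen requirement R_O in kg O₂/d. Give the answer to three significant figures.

R_O ≈ 1080 kg O₂/d

Y_obs = Y / (1 + k_d θ_c) = 0.413 / (1 + 0.0661 × 13.3) = 0.413 / 1.879 = 0.2198.
Substrate removed = Q·(S₀ − S) = 406 m³/d × (3890 − 21.2) g/m³ = 1.57×10^6 g/d = 1571 kg/d.
Net sludge production P_X = 0.2198 × 1571 = 345.2 kg VSS/d.
Carbonaceous O₂ demand = substrate oxidised − cell-mass equivalent = 1571 − 1.42 × 345.2 = 1081 kg O₂/d.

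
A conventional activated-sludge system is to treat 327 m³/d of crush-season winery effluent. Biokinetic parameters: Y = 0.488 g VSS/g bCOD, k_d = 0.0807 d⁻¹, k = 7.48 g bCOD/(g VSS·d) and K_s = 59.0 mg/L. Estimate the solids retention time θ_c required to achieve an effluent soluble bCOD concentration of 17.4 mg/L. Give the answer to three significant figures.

θ_c ≈ 1.33 d

From 1/θ_c = Y·k·S/(K_s + S) − k_d: Y·k·S/(K_s+S) = 0.488 × 7.48 × 17.4 / (59.0 + 17.4) = 0.8313 d⁻¹.
1/θ_c = 0.8313 − 0.0807 = 0.7506 d⁻¹, so θ_c = 1.332 d.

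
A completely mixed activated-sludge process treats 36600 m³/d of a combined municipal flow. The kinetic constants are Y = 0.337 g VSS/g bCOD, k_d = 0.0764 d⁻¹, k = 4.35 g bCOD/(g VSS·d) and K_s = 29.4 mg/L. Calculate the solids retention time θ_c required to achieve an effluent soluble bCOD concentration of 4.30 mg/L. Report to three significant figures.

At the target effluent, Y k S/(K_s+S) = 0.337×4.35×4.30/33.70 = 0.1870 d⁻¹.
θ_c = 1/(μ − k_d) = 1/(0.1870 − 0.0764) = 1/0.1106 = 9.038 d.

θ_c ≈ 9.04 d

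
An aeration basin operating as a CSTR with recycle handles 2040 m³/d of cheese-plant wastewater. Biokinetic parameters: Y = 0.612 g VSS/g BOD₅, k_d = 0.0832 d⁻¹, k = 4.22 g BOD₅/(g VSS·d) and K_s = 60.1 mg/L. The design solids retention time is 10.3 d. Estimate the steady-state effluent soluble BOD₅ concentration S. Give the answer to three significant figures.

S ≈ 4.51 mg/L

Effluent substrate depends only on kinetics and SRT: S = K_s(1 + k_d θ_c) / [θ_c(Yk − k_d) − 1] = 60.1 × (1 + 0.0832 × 10.3) / [10.3 × (0.612 × 4.22 − 0.0832) − 1] = 111.6 / 24.74 = 4.510 mg/L.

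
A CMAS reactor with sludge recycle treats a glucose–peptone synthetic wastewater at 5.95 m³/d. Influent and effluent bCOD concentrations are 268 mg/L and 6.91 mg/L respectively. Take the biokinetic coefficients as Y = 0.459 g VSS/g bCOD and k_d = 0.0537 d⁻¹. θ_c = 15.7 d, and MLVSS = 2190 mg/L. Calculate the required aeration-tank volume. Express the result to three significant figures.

From the SRT design equation V = Y Q (S₀−S) θ_c / [X (1 + k_d θ_c)] = 0.459 × 5.95 × (268 − 6.91) × 15.7 / [2190 × (1 + 0.0537 × 15.7)] = 1.12×10^4 / 4036 = 2.774 m³.

V ≈ 2.77 m³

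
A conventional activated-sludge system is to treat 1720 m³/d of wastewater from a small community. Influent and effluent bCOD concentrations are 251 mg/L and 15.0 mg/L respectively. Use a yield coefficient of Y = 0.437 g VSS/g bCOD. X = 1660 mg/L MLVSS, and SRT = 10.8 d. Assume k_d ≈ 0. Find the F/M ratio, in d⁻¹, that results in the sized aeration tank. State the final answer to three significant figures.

Biomass mass balance (decay neglected): V·X = Y·Q·(S₀ − S)·θ_c, so V = 0.437 × 1720 × (251 − 15.0) × 10.8 / 1660 = 1154 m³.
Food-to-microorganism ratio F/M = Q S₀ / (V X) = 1720 × 251 / (1154 × 1660) = 0.2253 d⁻¹.

F/M ≈ 0.225 d⁻¹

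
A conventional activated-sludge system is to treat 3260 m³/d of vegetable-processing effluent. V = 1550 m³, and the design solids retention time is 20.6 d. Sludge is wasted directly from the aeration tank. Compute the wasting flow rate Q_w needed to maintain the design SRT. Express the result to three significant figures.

Q_w ≈ 75.2 m³/d

For wasting at MLVSS concentration, Q_w = V/θ_c = 1550/20.6 = 75.24 m³/d.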